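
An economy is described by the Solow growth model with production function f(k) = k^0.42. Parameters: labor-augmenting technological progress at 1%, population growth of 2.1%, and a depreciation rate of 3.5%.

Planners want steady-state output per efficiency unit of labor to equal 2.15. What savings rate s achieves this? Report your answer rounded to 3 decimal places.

In steady state, investment equals break-even investment: s·k^α = (n + g + δ)·k.
Since y* = [s/(n + g + δ)]^(α/(1−α)), we have s/(n + g + δ) = (y*)^((1−α)/α) = 2.15^1.381 = 2.8780.
Therefore s = 2.8780 × (n + g + δ) = 2.8780 × 0.066 = 0.1899.

s ≈ 0.190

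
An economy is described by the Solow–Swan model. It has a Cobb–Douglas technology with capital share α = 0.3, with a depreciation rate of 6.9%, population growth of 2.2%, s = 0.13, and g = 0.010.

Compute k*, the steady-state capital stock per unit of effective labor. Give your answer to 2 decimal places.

At the steady state, Δk = 0, so s·k^α = (n + g + δ)·k.
Rearranging, k^(1−α) = s / (n + g + δ).
k^0.7 = 0.13 / (0.022 + 0.010 + 0.069) = 0.13 / 0.101 = 1.2871
k* = 1.2871^(1/0.7) ≈ 1.4341

k* ≈ 1.43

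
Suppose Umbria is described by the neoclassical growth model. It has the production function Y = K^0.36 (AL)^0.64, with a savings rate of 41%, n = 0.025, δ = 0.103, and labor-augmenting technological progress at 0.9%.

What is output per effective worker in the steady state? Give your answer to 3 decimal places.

At the steady state, Δk = 0, so s·k^α = (n + g + δ)·k.
Dividing both sides by k: k^(1−α) = s / (n + g + δ).
k^0.64 = 0.41 / (0.025 + 0.009 + 0.103) = 0.41 / 0.137 = 2.9927
k* = 2.9927^(1/0.64) ≈ 5.5443
y* = (k*)^α = 5.5443^0.36 ≈ 1.8526

y* ≈ 1.853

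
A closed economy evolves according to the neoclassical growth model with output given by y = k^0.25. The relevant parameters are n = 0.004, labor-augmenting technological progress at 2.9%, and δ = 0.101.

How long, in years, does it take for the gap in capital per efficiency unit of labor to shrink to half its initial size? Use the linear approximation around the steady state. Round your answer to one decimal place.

Near the steady state the convergence rate is λ = (1 − α)(n + g + δ).
λ = (1 − 0.25) × 0.134 = 0.75 × 0.134 = 0.1005
Half-life = ln 2 / λ = 0.6931 / 0.1005 ≈ 6.90 years

about 6.9 years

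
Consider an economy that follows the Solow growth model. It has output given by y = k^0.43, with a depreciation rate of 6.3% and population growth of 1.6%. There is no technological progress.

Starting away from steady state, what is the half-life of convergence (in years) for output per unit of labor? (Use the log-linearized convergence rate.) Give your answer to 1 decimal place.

Near the steady state the convergence rate is λ = (1 − α)(n + δ).
λ = (1 − 0.43) × 0.079 = 0.57 × 0.079 = 0.04503
Half-life = ln 2 / λ = 0.6931 / 0.04503 ≈ 15.39 years

about 15.4 years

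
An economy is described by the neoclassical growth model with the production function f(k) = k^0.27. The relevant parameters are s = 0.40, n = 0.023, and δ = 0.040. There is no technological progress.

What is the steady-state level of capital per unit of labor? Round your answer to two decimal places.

k* = 12.58

At the steady state, Δk = 0, so s·k^α = (n + δ)·k.
Dividing both sides by k: k^(1−α) = s / (n + δ).
k^0.73 = 0.40 / (0.023 + 0.040) = 0.40 / 0.063 = 6.3492
k* = 6.3492^(1/0.73) ≈ 12.5781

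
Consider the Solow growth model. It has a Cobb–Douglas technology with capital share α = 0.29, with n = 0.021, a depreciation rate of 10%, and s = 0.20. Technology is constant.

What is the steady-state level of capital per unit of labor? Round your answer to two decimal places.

k* ≈ 2.03

In steady state, investment equals break-even investment: s·k^α = (n + δ)·k.
Rearranging, k^(1−α) = s / (n + δ).
k^0.71 = 0.20 / (0.021 + 0.100) = 0.20 / 0.121 = 1.6529
k* = 1.6529^(1/0.71) ≈ 2.0295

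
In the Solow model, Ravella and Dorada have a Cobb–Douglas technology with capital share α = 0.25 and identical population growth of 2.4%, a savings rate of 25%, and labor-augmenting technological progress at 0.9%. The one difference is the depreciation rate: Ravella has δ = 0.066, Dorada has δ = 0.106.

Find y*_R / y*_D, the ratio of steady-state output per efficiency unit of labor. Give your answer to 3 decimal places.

y*_R / y*_D ≈ 1.120

Steady-state y* = [s/(n + g + δ)]^(α/(1−α)), so the ratio is [ (s_R/(n + g + δ)_R) / (s_D/(n + g + δ)_D) ]^0.3333.
s_R/(n + g + δ)_R = 0.25/0.099 = 2.5253; s_D/(n + g + δ)_D = 0.25/0.139 = 1.7986.
Ratio = (2.5253/1.7986)^0.3333 = 1.4040^0.3333 ≈ 1.1197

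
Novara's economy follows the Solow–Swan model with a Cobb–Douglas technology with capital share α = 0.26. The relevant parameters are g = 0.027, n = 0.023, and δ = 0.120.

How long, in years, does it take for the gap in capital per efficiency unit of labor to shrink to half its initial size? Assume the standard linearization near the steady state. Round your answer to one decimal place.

Near the steady state the convergence rate is λ = (1 − α)(n + g + δ).
λ = (1 − 0.26) × 0.170 = 0.74 × 0.170 = 0.1258
Half-life = ln 2 / λ = 0.6931 / 0.1258 ≈ 5.51 years

t_½ ≈ 5.5 years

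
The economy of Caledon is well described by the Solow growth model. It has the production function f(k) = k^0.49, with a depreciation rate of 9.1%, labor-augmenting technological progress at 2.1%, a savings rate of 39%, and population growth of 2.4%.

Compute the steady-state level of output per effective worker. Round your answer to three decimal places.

y* ≈ 2.752

Steady state requires s·f(k) = (n + g + δ)·k, i.e. s·k^α = (n + g + δ)·k.
Rearranging, k^(1−α) = s / (n + g + δ).
k^0.51 = 0.39 / (0.024 + 0.021 + 0.091) = 0.39 / 0.136 = 2.8676
k* = 2.8676^(1/0.51) ≈ 7.8903
y* = (k*)^α = 7.8903^0.49 ≈ 2.7515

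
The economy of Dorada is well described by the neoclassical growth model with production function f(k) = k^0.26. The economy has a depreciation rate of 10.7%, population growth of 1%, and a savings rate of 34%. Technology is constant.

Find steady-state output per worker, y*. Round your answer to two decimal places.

y* = 1.45

Steady state requires s·f(k) = (n + δ)·k, i.e. s·k^α = (n + δ)·k.
Dividing both sides by k: k^(1−α) = s / (n + δ).
k^0.74 = 0.34 / (0.010 + 0.107) = 0.34 / 0.117 = 2.9060
k* = 2.9060^(1/0.74) ≈ 4.2274
y* = (k*)^α = 4.2274^0.26 ≈ 1.4547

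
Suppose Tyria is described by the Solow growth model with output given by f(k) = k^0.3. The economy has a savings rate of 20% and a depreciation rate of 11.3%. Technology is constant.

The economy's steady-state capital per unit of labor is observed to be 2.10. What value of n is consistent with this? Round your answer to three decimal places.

Steady state requires s·f(k) = (n + δ)·k, i.e. s·k^α = (n + δ)·k.
So s / (n + δ) = (k*)^(1−α) = 2.10^0.7 = 1.6809.
Therefore n + δ = s / 1.6809 = 0.20 / 1.6809 = 0.1190, so n = 0.1190 − 0.113 = 0.0060.

n ≈ 0.006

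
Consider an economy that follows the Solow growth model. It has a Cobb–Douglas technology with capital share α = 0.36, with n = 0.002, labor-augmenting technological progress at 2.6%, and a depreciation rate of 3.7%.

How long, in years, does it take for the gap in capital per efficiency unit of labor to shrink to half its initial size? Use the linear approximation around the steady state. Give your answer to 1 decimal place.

t_½ ≈ 16.7 years

Near the steady state the convergence rate is λ = (1 − α)(n + g + δ).
λ = (1 − 0.36) × 0.065 = 0.64 × 0.065 = 0.0416
Half-life = ln 2 / λ = 0.6931 / 0.0416 ≈ 16.66 years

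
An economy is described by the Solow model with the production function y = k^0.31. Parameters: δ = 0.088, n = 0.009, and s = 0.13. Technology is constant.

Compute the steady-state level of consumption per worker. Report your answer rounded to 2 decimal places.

c* = 0.99

At the steady state, Δk = 0, so s·k^α = (n + δ)·k.
Dividing both sides by k: k^(1−α) = s / (n + δ).
k^0.69 = 0.13 / (0.009 + 0.088) = 0.13 / 0.097 = 1.3402
k* = 1.3402^(1/0.69) ≈ 1.5286
y* = (k*)^α = 1.5286^0.31 ≈ 1.1406
c* = (1 − s)·y* = (1 − 0.13) × 1.1406 ≈ 0.9923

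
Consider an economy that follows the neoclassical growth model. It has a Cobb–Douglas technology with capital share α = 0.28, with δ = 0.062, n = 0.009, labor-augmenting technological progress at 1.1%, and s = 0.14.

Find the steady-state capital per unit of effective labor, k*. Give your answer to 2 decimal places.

k* ≈ 2.10

Steady state requires s·f(k) = (n + g + δ)·k, i.e. s·k^α = (n + g + δ)·k.
Rearranging, k^(1−α) = s / (n + g + δ).
k^0.72 = 0.14 / (0.009 + 0.011 + 0.062) = 0.14 / 0.082 = 1.7073
k* = 1.7073^(1/0.72) ≈ 2.1021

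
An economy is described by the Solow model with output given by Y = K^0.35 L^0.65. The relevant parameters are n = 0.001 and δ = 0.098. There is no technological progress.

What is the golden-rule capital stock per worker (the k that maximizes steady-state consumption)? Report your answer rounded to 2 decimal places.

k_gold ≈ 6.98

The golden rule sets f'(k) = n + δ, i.e. α·k^(α−1) = n + δ.
So k^(1−α) = α / (n + δ) = 0.35 / 0.099 = 3.5354.
k_gold = 3.5354^(1/0.65) ≈ 6.9783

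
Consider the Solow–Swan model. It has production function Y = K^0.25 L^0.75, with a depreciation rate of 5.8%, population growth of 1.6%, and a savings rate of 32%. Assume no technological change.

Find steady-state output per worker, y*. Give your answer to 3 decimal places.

y* ≈ 1.629

Steady state requires s·f(k) = (n + δ)·k, i.e. s·k^α = (n + δ)·k.
Rearranging, k^(1−α) = s / (n + δ).
k^0.75 = 0.32 / (0.016 + 0.058) = 0.32 / 0.074 = 4.3243
k* = 4.3243^(1/0.75) ≈ 7.0451
y* = (k*)^α = 7.0451^0.25 ≈ 1.6292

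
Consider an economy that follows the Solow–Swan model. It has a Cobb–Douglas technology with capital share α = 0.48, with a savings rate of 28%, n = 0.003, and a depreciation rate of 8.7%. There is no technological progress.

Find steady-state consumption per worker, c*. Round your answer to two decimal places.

At the steady state, Δk = 0, so s·k^α = (n + δ)·k.
Rearranging, k^(1−α) = s / (n + δ).
k^0.52 = 0.28 / (0.003 + 0.087) = 0.28 / 0.090 = 3.1111
k* = 3.1111^(1/0.52) ≈ 8.8698
y* = (k*)^α = 8.8698^0.48 ≈ 2.8510
c* = (1 − s)·y* = (1 − 0.28) × 2.8510 ≈ 2.0527

c* ≈ 2.05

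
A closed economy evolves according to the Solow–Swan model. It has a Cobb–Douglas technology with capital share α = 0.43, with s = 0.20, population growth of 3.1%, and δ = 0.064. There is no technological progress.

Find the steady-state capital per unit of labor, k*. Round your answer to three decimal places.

k* = 3.692

In steady state, investment equals break-even investment: s·k^α = (n + δ)·k.
Dividing both sides by k: k^(1−α) = s / (n + δ).
k^0.57 = 0.20 / (0.031 + 0.064) = 0.20 / 0.095 = 2.1053
k* = 2.1053^(1/0.57) ≈ 3.6916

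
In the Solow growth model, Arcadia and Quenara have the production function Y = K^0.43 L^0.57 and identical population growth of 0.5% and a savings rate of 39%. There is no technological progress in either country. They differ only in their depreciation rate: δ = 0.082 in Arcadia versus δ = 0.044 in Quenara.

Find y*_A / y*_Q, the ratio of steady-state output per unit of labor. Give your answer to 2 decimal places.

y*_A / y*_Q ≈ 0.65

Steady-state y* = [s/(n + δ)]^(α/(1−α)), so the ratio is [ (s_A/(n + δ)_A) / (s_Q/(n + δ)_Q) ]^0.7544.
s_A/(n + δ)_A = 0.39/0.087 = 4.4828; s_Q/(n + δ)_Q = 0.39/0.049 = 7.9592.
Ratio = (4.4828/7.9592)^0.7544 = 0.5632^0.7544 ≈ 0.6485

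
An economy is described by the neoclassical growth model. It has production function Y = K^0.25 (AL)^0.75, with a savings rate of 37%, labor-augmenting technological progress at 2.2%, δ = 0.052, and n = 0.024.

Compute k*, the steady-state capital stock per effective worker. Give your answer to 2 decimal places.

Steady state requires s·f(k) = (n + g + δ)·k, i.e. s·k^α = (n + g + δ)·k.
Rearranging, k^(1−α) = s / (n + g + δ).
k^0.75 = 0.37 / (0.024 + 0.022 + 0.052) = 0.37 / 0.098 = 3.7755
k* = 3.7755^(1/0.75) ≈ 5.8789

k* = 5.88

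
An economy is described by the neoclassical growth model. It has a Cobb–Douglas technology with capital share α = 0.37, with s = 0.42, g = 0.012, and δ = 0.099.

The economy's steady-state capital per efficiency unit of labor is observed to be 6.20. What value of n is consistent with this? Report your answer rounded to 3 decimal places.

In steady state, investment equals break-even investment: s·k^α = (n + g + δ)·k.
So s / (n + g + δ) = (k*)^(1−α) = 6.20^0.63 = 3.1565.
Therefore n + g + δ = s / 3.1565 = 0.42 / 3.1565 = 0.1331, so n = 0.1331 − 0.111 = 0.0221.

n ≈ 0.022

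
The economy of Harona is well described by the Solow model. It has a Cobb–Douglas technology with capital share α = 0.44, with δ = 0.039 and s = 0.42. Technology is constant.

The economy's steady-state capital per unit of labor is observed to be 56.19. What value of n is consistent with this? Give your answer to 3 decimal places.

In steady state, investment equals break-even investment: s·k^α = (n + δ)·k.
So s / (n + δ) = (k*)^(1−α) = 56.19^0.56 = 9.5457.
Therefore n + δ = s / 9.5457 = 0.42 / 9.5457 = 0.0440, so n = 0.0440 − 0.039 = 0.0050.

n ≈ 0.005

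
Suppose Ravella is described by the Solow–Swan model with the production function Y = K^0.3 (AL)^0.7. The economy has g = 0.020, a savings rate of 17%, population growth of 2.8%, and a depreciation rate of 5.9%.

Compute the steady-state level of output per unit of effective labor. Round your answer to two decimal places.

y* ≈ 1.22

Steady state requires s·f(k) = (n + g + δ)·k, i.e. s·k^α = (n + g + δ)·k.
Dividing both sides by k: k^(1−α) = s / (n + g + δ).
k^0.7 = 0.17 / (0.028 + 0.020 + 0.059) = 0.17 / 0.107 = 1.5888
k* = 1.5888^(1/0.7) ≈ 1.9375
y* = (k*)^α = 1.9375^0.3 ≈ 1.2195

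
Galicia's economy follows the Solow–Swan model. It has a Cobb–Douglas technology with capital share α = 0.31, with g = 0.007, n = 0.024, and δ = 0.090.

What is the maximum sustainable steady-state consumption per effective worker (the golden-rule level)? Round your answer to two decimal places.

At the golden rule, f'(k) = n + g + δ, so α·k^(α−1) = n + g + δ and k_gold = (α/(n + g + δ))^(1/(1−α)).
k_gold = (0.31/0.121)^(1/0.69) = 2.5620^1.4493 ≈ 3.9098
c_gold = f(k_gold) − (n + g + δ)·k_gold = 1.5260 − 0.121×3.9098 ≈ 1.0529

c_gold ≈ 1.05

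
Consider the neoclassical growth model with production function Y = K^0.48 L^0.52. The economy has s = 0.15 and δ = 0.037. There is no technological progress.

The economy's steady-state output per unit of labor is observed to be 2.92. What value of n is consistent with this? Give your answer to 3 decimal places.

In steady state, investment equals break-even investment: s·k^α = (n + δ)·k.
Since y* = [s/(n + δ)]^(α/(1−α)), we have s/(n + δ) = (y*)^((1−α)/α) = 2.92^1.0833 = 3.1926.
Therefore n + δ = s / 3.1926 = 0.15 / 3.1926 = 0.0470, so n = 0.0470 − 0.037 = 0.0100.

n ≈ 0.010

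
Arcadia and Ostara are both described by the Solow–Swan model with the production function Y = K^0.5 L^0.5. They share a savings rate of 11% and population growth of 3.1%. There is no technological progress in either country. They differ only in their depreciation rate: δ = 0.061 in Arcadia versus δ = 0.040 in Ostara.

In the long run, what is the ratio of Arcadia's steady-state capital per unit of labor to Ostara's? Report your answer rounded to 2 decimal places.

ratio ≈ 0.60

Steady-state k* = [s/(n + δ)]^(1/(1−α)), so the ratio is [ (s_A/(n + δ)_A) / (s_O/(n + δ)_O) ]^2.
s_A/(n + δ)_A = 0.11/0.092 = 1.1957; s_O/(n + δ)_O = 0.11/0.071 = 1.5493.
Ratio = (1.1957/1.5493)^2 = 0.7718^2 ≈ 0.5957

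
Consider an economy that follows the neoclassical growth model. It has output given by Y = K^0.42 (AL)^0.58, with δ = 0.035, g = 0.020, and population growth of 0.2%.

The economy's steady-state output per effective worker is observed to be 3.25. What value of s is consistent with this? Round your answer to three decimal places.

In steady state, investment equals break-even investment: s·k^α = (n + g + δ)·k.
Since y* = [s/(n + g + δ)]^(α/(1−α)), we have s/(n + g + δ) = (y*)^((1−α)/α) = 3.25^1.381 = 5.0923.
Therefore s = 5.0923 × (n + g + δ) = 5.0923 × 0.057 = 0.2903.

s ≈ 0.290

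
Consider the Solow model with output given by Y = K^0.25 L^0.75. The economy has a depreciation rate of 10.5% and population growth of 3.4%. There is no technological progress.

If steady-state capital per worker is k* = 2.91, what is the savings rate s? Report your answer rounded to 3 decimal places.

s ≈ 0.310

Steady state requires s·f(k) = (n + δ)·k, i.e. s·k^α = (n + δ)·k.
So s / (n + δ) = (k*)^(1−α) = 2.91^0.75 = 2.2280.
Therefore s = 2.2280 × (n + δ) = 2.2280 × 0.139 = 0.3097.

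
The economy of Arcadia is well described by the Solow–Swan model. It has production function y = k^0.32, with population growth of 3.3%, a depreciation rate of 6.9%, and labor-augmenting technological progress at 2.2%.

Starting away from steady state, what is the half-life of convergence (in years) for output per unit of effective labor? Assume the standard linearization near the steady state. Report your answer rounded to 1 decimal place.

Near the steady state the convergence rate is λ = (1 − α)(n + g + δ).
λ = (1 − 0.32) × 0.124 = 0.68 × 0.124 = 0.08432
Half-life = ln 2 / λ = 0.6931 / 0.08432 ≈ 8.22 years

half-life ≈ 8.2 years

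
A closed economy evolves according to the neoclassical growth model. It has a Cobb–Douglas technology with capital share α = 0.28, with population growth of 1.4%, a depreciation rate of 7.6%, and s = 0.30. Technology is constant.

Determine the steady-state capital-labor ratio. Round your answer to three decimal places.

In steady state, investment equals break-even investment: s·k^α = (n + δ)·k.
Dividing both sides by k: k^(1−α) = s / (n + δ).
k^0.72 = 0.30 / (0.014 + 0.076) = 0.30 / 0.090 = 3.3333
k* = 3.3333^(1/0.72) ≈ 5.3237

k* = 5.324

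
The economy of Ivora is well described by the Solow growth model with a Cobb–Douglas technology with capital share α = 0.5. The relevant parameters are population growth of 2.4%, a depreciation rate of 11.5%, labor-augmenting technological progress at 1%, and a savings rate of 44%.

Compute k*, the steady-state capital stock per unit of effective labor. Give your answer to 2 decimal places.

k* ≈ 8.72

At the steady state, Δk = 0, so s·k^α = (n + g + δ)·k.
Rearranging, k^(1−α) = s / (n + g + δ).
k^0.5 = 0.44 / (0.024 + 0.010 + 0.115) = 0.44 / 0.149 = 2.9530
k* = 2.9530^(1/0.5) ≈ 8.7202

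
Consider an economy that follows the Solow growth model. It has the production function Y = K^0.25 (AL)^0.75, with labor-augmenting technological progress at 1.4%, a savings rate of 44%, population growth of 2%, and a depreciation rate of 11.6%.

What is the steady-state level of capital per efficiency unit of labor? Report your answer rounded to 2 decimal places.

In steady state, investment equals break-even investment: s·k^α = (n + g + δ)·k.
Rearranging, k^(1−α) = s / (n + g + δ).
k^0.75 = 0.44 / (0.020 + 0.014 + 0.116) = 0.44 / 0.150 = 2.9333
k* = 2.9333^(1/0.75) ≈ 4.1990

k* = 4.20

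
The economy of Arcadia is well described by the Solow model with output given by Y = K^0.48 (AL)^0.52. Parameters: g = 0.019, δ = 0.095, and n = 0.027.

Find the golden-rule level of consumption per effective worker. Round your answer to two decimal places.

At the golden rule, f'(k) = n + g + δ, so α·k^(α−1) = n + g + δ and k_gold = (α/(n + g + δ))^(1/(1−α)).
k_gold = (0.48/0.141)^(1/0.52) = 3.4043^1.9231 ≈ 10.5473
c_gold = f(k_gold) − (n + g + δ)·k_gold = 3.0982 − 0.141×10.5473 ≈ 1.6110

c_gold ≈ 1.61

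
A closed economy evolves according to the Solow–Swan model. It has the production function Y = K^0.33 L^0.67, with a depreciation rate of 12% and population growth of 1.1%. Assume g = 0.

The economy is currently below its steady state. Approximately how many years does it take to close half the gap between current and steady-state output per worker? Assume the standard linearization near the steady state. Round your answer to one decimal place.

t_½ ≈ 7.9 years

Near the steady state the convergence rate is λ = (1 − α)(n + δ).
λ = (1 − 0.33) × 0.131 = 0.67 × 0.131 = 0.08777
Half-life = ln 2 / λ = 0.6931 / 0.08777 ≈ 7.90 years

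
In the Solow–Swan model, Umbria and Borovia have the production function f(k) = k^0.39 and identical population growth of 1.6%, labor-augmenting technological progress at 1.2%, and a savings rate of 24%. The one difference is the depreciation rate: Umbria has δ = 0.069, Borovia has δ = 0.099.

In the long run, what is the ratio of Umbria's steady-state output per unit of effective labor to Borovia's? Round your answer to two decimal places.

Steady-state y* = [s/(n + g + δ)]^(α/(1−α)), so the ratio is [ (s_U/(n + g + δ)_U) / (s_B/(n + g + δ)_B) ]^0.6393.
s_U/(n + g + δ)_U = 0.24/0.097 = 2.4742; s_B/(n + g + δ)_B = 0.24/0.127 = 1.8898.
Ratio = (2.4742/1.8898)^0.6393 = 1.3092^0.6393 ≈ 1.1880

ratio ≈ 1.19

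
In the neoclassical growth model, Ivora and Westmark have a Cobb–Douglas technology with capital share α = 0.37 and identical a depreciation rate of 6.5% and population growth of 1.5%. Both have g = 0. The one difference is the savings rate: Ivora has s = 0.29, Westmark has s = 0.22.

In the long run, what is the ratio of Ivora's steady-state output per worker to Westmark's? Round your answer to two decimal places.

ratio ≈ 1.18

Steady-state y* = [s/(n + δ)]^(α/(1−α)), so the ratio is [ (s_I/(n + δ)_I) / (s_W/(n + δ)_W) ]^0.5873.
s_I/(n + δ)_I = 0.29/0.080 = 3.6250; s_W/(n + δ)_W = 0.22/0.080 = 2.7500.
Ratio = (3.6250/2.7500)^0.5873 = 1.3182^0.5873 ≈ 1.1762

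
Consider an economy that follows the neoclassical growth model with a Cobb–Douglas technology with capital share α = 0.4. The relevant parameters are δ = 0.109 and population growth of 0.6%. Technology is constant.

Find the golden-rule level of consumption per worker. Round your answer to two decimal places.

At the golden rule, f'(k) = n + δ, so α·k^(α−1) = n + δ and k_gold = (α/(n + δ))^(1/(1−α)).
k_gold = (0.4/0.115)^(1/0.6) = 3.4783^1.6667 ≈ 7.9854
c_gold = f(k_gold) − (n + δ)·k_gold = 2.2957 − 0.115×7.9854 ≈ 1.3774

c_gold ≈ 1.38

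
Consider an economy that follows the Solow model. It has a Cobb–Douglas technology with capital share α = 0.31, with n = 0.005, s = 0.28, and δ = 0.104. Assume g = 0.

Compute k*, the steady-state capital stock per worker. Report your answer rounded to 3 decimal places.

k* = 3.925

Steady state requires s·f(k) = (n + δ)·k, i.e. s·k^α = (n + δ)·k.
Rearranging, k^(1−α) = s / (n + δ).
k^0.69 = 0.28 / (0.005 + 0.104) = 0.28 / 0.109 = 2.5688
k* = 2.5688^(1/0.69) ≈ 3.9248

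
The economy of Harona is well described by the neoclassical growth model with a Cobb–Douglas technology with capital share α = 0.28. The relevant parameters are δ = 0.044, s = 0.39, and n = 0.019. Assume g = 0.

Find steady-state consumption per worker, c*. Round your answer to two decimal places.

At the steady state, Δk = 0, so s·k^α = (n + δ)·k.
Rearranging, k^(1−α) = s / (n + δ).
k^0.72 = 0.39 / (0.019 + 0.044) = 0.39 / 0.063 = 6.1905
k* = 6.1905^(1/0.72) ≈ 12.5782
y* = (k*)^α = 12.5782^0.28 ≈ 2.0319
c* = (1 − s)·y* = (1 − 0.39) × 2.0319 ≈ 1.2395

c* ≈ 1.24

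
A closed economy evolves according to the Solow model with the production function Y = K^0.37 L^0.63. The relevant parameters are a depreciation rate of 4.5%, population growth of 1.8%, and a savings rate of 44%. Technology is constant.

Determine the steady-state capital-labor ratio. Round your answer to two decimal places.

k* = 21.87

Steady state requires s·f(k) = (n + δ)·k, i.e. s·k^α = (n + δ)·k.
Rearranging, k^(1−α) = s / (n + δ).
k^0.63 = 0.44 / (0.018 + 0.045) = 0.44 / 0.063 = 6.9841
k* = 6.9841^(1/0.63) ≈ 21.8705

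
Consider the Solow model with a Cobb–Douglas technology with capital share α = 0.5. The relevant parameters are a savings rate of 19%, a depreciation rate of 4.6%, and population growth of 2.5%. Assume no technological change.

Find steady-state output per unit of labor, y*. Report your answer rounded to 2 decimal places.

Steady state requires s·f(k) = (n + δ)·k, i.e. s·k^α = (n + δ)·k.
Rearranging, k^(1−α) = s / (n + δ).
k^0.5 = 0.19 / (0.025 + 0.046) = 0.19 / 0.071 = 2.6761
k* = 2.6761^(1/0.5) ≈ 7.1615
y* = (k*)^α = 7.1615^0.5 ≈ 2.6761

y* ≈ 2.68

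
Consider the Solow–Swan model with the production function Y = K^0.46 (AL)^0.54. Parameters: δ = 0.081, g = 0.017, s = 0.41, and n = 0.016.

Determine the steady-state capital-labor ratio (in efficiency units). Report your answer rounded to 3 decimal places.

At the steady state, Δk = 0, so s·k^α = (n + g + δ)·k.
Dividing both sides by k: k^(1−α) = s / (n + g + δ).
k^0.54 = 0.41 / (0.016 + 0.017 + 0.081) = 0.41 / 0.114 = 3.5965
k* = 3.5965^(1/0.54) ≈ 10.7006

k* = 10.701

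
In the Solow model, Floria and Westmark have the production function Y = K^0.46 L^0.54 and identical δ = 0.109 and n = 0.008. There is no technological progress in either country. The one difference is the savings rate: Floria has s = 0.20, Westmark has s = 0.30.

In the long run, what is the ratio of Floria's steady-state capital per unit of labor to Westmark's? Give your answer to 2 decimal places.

Steady-state k* = [s/(n + δ)]^(1/(1−α)), so the ratio is [ (s_F/(n + δ)_F) / (s_W/(n + δ)_W) ]^1.8519.
s_F/(n + δ)_F = 0.20/0.117 = 1.7094; s_W/(n + δ)_W = 0.30/0.117 = 2.5641.
Ratio = (1.7094/2.5641)^1.8519 = 0.6667^1.8519 ≈ 0.4720

k*_F / k*_W ≈ 0.47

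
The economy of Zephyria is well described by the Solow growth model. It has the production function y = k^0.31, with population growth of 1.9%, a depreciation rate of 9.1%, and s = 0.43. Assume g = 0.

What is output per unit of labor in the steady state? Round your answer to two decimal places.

y* ≈ 1.85

At the steady state, Δk = 0, so s·k^α = (n + δ)·k.
Rearranging, k^(1−α) = s / (n + δ).
k^0.69 = 0.43 / (0.019 + 0.091) = 0.43 / 0.110 = 3.9091
k* = 3.9091^(1/0.69) ≈ 7.2124
y* = (k*)^α = 7.2124^0.31 ≈ 1.8450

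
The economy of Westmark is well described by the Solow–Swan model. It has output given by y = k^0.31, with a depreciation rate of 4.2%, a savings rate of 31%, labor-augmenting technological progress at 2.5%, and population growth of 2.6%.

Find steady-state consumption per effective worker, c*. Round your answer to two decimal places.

At the steady state, Δk = 0, so s·k^α = (n + g + δ)·k.
Rearranging, k^(1−α) = s / (n + g + δ).
k^0.69 = 0.31 / (0.026 + 0.025 + 0.042) = 0.31 / 0.093 = 3.3333
k* = 3.3333^(1/0.69) ≈ 5.7252
y* = (k*)^α = 5.7252^0.31 ≈ 1.7176
c* = (1 − s)·y* = (1 − 0.31) × 1.7176 ≈ 1.1851

c* = 1.19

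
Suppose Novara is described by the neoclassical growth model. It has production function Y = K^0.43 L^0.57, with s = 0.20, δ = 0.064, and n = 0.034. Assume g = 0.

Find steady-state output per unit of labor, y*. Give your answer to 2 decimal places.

y* = 1.71

At the steady state, Δk = 0, so s·k^α = (n + δ)·k.
Rearranging, k^(1−α) = s / (n + δ).
k^0.57 = 0.20 / (0.034 + 0.064) = 0.20 / 0.098 = 2.0408
k* = 2.0408^(1/0.57) ≈ 3.4955
y* = (k*)^α = 3.4955^0.43 ≈ 1.7128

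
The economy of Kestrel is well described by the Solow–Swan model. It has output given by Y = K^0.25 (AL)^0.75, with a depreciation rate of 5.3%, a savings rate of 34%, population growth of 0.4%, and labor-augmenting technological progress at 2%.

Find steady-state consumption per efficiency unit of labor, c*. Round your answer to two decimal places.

At the steady state, Δk = 0, so s·k^α = (n + g + δ)·k.
Rearranging, k^(1−α) = s / (n + g + δ).
k^0.75 = 0.34 / (0.004 + 0.020 + 0.053) = 0.34 / 0.077 = 4.4156
k* = 4.4156^(1/0.75) ≈ 7.2441
y* = (k*)^α = 7.2441^0.25 ≈ 1.6406
c* = (1 − s)·y* = (1 − 0.34) × 1.6406 ≈ 1.0828

c* = 1.08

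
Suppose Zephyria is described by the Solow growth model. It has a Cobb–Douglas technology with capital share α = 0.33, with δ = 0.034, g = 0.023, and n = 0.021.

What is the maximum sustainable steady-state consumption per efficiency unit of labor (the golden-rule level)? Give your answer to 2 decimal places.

At the golden rule, f'(k) = n + g + δ, so α·k^(α−1) = n + g + δ and k_gold = (α/(n + g + δ))^(1/(1−α)).
k_gold = (0.33/0.078)^(1/0.67) = 4.2308^1.4925 ≈ 8.6087
c_gold = f(k_gold) − (n + g + δ)·k_gold = 2.0348 − 0.078×8.6087 ≈ 1.3633

c_gold ≈ 1.36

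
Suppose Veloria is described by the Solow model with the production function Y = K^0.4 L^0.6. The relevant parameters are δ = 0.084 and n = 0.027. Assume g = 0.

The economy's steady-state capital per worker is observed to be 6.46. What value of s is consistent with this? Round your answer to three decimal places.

Steady state requires s·f(k) = (n + δ)·k, i.e. s·k^α = (n + δ)·k.
So s / (n + δ) = (k*)^(1−α) = 6.46^0.6 = 3.0629.
Therefore s = 3.0629 × (n + δ) = 3.0629 × 0.111 = 0.3400.

s ≈ 0.340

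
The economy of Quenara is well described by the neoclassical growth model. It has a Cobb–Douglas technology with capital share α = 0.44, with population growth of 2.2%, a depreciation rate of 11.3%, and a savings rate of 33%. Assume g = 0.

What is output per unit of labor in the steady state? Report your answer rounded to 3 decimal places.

Steady state requires s·f(k) = (n + δ)·k, i.e. s·k^α = (n + δ)·k.
Rearranging, k^(1−α) = s / (n + δ).
k^0.56 = 0.33 / (0.022 + 0.113) = 0.33 / 0.135 = 2.4444
k* = 2.4444^(1/0.56) ≈ 4.9336
y* = (k*)^α = 4.9336^0.44 ≈ 2.0183

y* = 2.018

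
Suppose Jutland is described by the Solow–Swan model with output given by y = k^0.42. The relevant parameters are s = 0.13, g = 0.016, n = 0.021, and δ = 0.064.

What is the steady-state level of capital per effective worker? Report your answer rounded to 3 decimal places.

k* = 1.545

In steady state, investment equals break-even investment: s·k^α = (n + g + δ)·k.
Dividing both sides by k: k^(1−α) = s / (n + g + δ).
k^0.58 = 0.13 / (0.021 + 0.016 + 0.064) = 0.13 / 0.101 = 1.2871
k* = 1.2871^(1/0.58) ≈ 1.5452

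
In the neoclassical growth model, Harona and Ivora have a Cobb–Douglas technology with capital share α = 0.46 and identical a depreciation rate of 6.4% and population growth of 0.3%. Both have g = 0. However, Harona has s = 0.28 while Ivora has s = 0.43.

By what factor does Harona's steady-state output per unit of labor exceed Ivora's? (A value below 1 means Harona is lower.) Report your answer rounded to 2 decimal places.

ratio ≈ 0.69

Steady-state y* = [s/(n + δ)]^(α/(1−α)), so the ratio is [ (s_H/(n + δ)_H) / (s_I/(n + δ)_I) ]^0.8519.
s_H/(n + δ)_H = 0.28/0.067 = 4.1791; s_I/(n + δ)_I = 0.43/0.067 = 6.4179.
Ratio = (4.1791/6.4179)^0.8519 = 0.6512^0.8519 ≈ 0.6939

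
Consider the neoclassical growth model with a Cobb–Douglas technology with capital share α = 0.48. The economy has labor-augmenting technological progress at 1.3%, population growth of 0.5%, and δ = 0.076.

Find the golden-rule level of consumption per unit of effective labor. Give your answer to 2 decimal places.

At the golden rule, f'(k) = n + g + δ, so α·k^(α−1) = n + g + δ and k_gold = (α/(n + g + δ))^(1/(1−α)).
k_gold = (0.48/0.094)^(1/0.52) = 5.1064^1.9231 ≈ 23.0025
c_gold = f(k_gold) − (n + g + δ)·k_gold = 4.5046 − 0.094×23.0025 ≈ 2.3424

c_gold ≈ 2.34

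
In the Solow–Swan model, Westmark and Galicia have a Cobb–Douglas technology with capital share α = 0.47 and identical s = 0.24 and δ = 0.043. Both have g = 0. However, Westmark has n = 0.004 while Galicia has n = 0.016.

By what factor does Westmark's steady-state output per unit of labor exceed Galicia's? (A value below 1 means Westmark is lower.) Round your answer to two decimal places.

y*_W / y*_G ≈ 1.22

Steady-state y* = [s/(n + δ)]^(α/(1−α)), so the ratio is [ (s_W/(n + δ)_W) / (s_G/(n + δ)_G) ]^0.8868.
s_W/(n + δ)_W = 0.24/0.047 = 5.1064; s_G/(n + δ)_G = 0.24/0.059 = 4.0678.
Ratio = (5.1064/4.0678)^0.8868 = 1.2553^0.8868 ≈ 1.2234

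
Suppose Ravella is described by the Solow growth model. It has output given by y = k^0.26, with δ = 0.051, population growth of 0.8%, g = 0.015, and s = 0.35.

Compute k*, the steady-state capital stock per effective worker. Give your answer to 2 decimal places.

k* = 8.16

At the steady state, Δk = 0, so s·k^α = (n + g + δ)·k.
Dividing both sides by k: k^(1−α) = s / (n + g + δ).
k^0.74 = 0.35 / (0.008 + 0.015 + 0.051) = 0.35 / 0.074 = 4.7297
k* = 4.7297^(1/0.74) ≈ 8.1646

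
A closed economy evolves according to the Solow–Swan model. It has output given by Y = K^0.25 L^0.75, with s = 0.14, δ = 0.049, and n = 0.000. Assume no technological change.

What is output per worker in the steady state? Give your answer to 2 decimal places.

In steady state, investment equals break-even investment: s·k^α = (n + δ)·k.
Rearranging, k^(1−α) = s / (n + δ).
k^0.75 = 0.14 / (0.000 + 0.049) = 0.14 / 0.049 = 2.8571
k* = 2.8571^(1/0.75) ≈ 4.0542
y* = (k*)^α = 4.0542^0.25 ≈ 1.4190

y* ≈ 1.42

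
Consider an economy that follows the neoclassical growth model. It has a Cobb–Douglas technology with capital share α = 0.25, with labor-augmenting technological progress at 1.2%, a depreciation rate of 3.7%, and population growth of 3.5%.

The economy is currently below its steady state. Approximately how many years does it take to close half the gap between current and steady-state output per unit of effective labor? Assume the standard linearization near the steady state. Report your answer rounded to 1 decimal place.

Near the steady state the convergence rate is λ = (1 − α)(n + g + δ).
λ = (1 − 0.25) × 0.084 = 0.75 × 0.084 = 0.0630
Half-life = ln 2 / λ = 0.6931 / 0.0630 ≈ 11.00 years

half-life ≈ 11.0 years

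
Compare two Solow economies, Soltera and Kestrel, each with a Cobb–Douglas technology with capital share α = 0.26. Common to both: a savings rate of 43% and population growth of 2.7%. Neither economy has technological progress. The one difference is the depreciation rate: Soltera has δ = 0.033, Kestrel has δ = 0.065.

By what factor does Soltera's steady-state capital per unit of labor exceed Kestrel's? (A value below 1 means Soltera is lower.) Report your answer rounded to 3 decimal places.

k*_S / k*_K ≈ 1.782

Steady-state k* = [s/(n + δ)]^(1/(1−α)), so the ratio is [ (s_S/(n + δ)_S) / (s_K/(n + δ)_K) ]^1.3514.
s_S/(n + δ)_S = 0.43/0.060 = 7.1667; s_K/(n + δ)_K = 0.43/0.092 = 4.6739.
Ratio = (7.1667/4.6739)^1.3514 = 1.5333^1.3514 ≈ 1.7818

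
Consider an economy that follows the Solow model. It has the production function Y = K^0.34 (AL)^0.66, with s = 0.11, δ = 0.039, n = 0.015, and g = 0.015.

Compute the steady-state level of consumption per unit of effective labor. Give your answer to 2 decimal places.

c* ≈ 1.13

In steady state, investment equals break-even investment: s·k^α = (n + g + δ)·k.
Dividing both sides by k: k^(1−α) = s / (n + g + δ).
k^0.66 = 0.11 / (0.015 + 0.015 + 0.039) = 0.11 / 0.069 = 1.5942
k* = 1.5942^(1/0.66) ≈ 2.0271
y* = (k*)^α = 2.0271^0.34 ≈ 1.2716
c* = (1 − s)·y* = (1 − 0.11) × 1.2716 ≈ 1.1317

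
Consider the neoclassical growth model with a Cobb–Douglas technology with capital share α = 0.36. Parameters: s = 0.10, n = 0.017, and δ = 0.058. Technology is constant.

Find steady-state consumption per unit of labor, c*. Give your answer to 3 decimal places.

At the steady state, Δk = 0, so s·k^α = (n + δ)·k.
Dividing both sides by k: k^(1−α) = s / (n + δ).
k^0.64 = 0.10 / (0.017 + 0.058) = 0.10 / 0.075 = 1.3333
k* = 1.3333^(1/0.64) ≈ 1.5675
y* = (k*)^α = 1.5675^0.36 ≈ 1.1756
c* = (1 − s)·y* = (1 − 0.10) × 1.1756 ≈ 1.0580

c* = 1.058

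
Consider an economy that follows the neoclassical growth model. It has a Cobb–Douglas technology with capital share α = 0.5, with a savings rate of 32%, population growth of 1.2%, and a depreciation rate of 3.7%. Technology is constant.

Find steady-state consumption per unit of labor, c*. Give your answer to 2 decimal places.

c* ≈ 4.44

Steady state requires s·f(k) = (n + δ)·k, i.e. s·k^α = (n + δ)·k.
Dividing both sides by k: k^(1−α) = s / (n + δ).
k^0.5 = 0.32 / (0.012 + 0.037) = 0.32 / 0.049 = 6.5306
k* = 6.5306^(1/0.5) ≈ 42.6487
y* = (k*)^α = 42.6487^0.5 ≈ 6.5306
c* = (1 − s)·y* = (1 − 0.32) × 6.5306 ≈ 4.4408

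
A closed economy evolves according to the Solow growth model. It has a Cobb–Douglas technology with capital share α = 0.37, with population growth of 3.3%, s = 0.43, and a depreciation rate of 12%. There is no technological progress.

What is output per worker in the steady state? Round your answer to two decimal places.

y* = 1.83

Steady state requires s·f(k) = (n + δ)·k, i.e. s·k^α = (n + δ)·k.
Dividing both sides by k: k^(1−α) = s / (n + δ).
k^0.63 = 0.43 / (0.033 + 0.120) = 0.43 / 0.153 = 2.8105
k* = 2.8105^(1/0.63) ≈ 5.1565
y* = (k*)^α = 5.1565^0.37 ≈ 1.8347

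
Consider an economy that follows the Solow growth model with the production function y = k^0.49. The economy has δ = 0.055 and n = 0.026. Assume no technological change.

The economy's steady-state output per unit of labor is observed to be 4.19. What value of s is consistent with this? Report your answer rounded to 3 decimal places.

Steady state requires s·f(k) = (n + δ)·k, i.e. s·k^α = (n + δ)·k.
Since y* = [s/(n + δ)]^(α/(1−α)), we have s/(n + δ) = (y*)^((1−α)/α) = 4.19^1.0408 = 4.4422.
Therefore s = 4.4422 × (n + δ) = 4.4422 × 0.081 = 0.3598.

s ≈ 0.360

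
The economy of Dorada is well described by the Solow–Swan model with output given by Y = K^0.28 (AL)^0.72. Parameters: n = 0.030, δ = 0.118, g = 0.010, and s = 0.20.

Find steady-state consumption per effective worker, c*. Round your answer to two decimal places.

c* ≈ 0.88

Steady state requires s·f(k) = (n + g + δ)·k, i.e. s·k^α = (n + g + δ)·k.
Rearranging, k^(1−α) = s / (n + g + δ).
k^0.72 = 0.20 / (0.030 + 0.010 + 0.118) = 0.20 / 0.158 = 1.2658
k* = 1.2658^(1/0.72) ≈ 1.3873
y* = (k*)^α = 1.3873^0.28 ≈ 1.0960
c* = (1 − s)·y* = (1 − 0.20) × 1.0960 ≈ 0.8768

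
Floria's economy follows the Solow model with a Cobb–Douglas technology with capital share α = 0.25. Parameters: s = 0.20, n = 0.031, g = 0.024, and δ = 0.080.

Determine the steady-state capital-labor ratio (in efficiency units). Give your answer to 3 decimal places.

At the steady state, Δk = 0, so s·k^α = (n + g + δ)·k.
Rearranging, k^(1−α) = s / (n + g + δ).
k^0.75 = 0.20 / (0.031 + 0.024 + 0.080) = 0.20 / 0.135 = 1.4815
k* = 1.4815^(1/0.75) ≈ 1.6889

k* = 1.689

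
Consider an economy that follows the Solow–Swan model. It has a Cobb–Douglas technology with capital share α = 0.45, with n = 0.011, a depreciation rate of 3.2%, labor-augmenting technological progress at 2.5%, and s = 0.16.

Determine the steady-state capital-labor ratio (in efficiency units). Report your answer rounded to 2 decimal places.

k* = 4.74

Steady state requires s·f(k) = (n + g + δ)·k, i.e. s·k^α = (n + g + δ)·k.
Dividing both sides by k: k^(1−α) = s / (n + g + δ).
k^0.55 = 0.16 / (0.011 + 0.025 + 0.032) = 0.16 / 0.068 = 2.3529
k* = 2.3529^(1/0.55) ≈ 4.7385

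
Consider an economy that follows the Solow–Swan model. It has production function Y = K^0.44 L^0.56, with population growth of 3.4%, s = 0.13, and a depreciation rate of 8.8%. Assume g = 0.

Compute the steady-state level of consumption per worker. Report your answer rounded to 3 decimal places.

In steady state, investment equals break-even investment: s·k^α = (n + δ)·k.
Rearranging, k^(1−α) = s / (n + δ).
k^0.56 = 0.13 / (0.034 + 0.088) = 0.13 / 0.122 = 1.0656
k* = 1.0656^(1/0.56) ≈ 1.1201
y* = (k*)^α = 1.1201^0.44 ≈ 1.0512
c* = (1 − s)·y* = (1 − 0.13) × 1.0512 ≈ 0.9145

c* ≈ 0.915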